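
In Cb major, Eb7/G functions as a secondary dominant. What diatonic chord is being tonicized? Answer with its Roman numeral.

The chord is a dominant seventh chord on Eb.
A dominant resolves down a perfect fifth: Eb → Ab. In Cb major, Ab is scale degree 6, i.e. vi.

vi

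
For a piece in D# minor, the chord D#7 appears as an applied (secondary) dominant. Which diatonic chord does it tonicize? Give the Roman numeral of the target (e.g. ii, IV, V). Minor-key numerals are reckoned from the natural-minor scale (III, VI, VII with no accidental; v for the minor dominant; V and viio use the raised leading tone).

iv

The chord is a dominant seventh chord on D#.
A dominant resolves down a perfect fifth: D# → G#. In D# minor, G# is scale degree 4, i.e. iv.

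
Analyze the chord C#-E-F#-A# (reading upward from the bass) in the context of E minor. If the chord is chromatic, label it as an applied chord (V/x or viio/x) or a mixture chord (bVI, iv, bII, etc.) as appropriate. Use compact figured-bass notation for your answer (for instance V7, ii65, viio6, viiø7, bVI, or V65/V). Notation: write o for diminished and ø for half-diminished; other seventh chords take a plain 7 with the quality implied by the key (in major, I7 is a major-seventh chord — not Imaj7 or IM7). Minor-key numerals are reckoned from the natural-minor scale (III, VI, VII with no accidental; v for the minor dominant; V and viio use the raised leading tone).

Stacked in thirds the chord is F#-A#-C#-E: a dominant seventh chord on F#.
F# is not a diatonic chord root with this quality in E minor, but it lies a perfect fifth above B (V), so the chord functions as an applied dominant of V.
With C# in the bass the chord is in second inversion, so the figured bass is 43.

V43/V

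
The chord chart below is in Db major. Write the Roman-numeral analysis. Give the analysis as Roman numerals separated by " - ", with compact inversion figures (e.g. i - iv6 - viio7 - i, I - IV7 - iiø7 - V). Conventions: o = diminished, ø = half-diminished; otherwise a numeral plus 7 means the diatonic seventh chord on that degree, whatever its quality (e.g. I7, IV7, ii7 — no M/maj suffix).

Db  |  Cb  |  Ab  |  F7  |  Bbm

I - bVII - V - V7/vi - vi

Db has root Db, degree 1 in Db major, so I.
Cb: major triad on Cb — chromatic; bVII (borrowed from the parallel minor).
Ab: root Ab is the dominant; major triad there is V.
F7 is the secondary dominant of vi (dominant seventh chord on F): V7/vi.
Bbm: minor triad on Bb = scale degree 6 → vi.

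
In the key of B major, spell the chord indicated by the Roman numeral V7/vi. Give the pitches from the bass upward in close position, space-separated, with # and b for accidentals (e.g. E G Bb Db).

D# F## A# C#

V7/vi is a secondary dominant — the dominant seventh of vi. vi in B major is G#, so the applied chord's root is D#, a perfect fifth above.
Building a dominant seventh chord on D# gives D#-F##-A#-C#.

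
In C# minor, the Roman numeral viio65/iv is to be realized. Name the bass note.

The applied chord viio65/iv is rooted on E#: E#-G#-B-D.
The figure 65 means first inversion — the third is in the bass.

G#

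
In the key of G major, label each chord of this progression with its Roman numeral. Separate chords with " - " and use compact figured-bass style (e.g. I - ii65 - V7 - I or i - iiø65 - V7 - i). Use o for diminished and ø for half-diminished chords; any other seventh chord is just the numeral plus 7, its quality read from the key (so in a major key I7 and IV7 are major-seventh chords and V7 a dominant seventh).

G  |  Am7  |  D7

I - ii7 - V7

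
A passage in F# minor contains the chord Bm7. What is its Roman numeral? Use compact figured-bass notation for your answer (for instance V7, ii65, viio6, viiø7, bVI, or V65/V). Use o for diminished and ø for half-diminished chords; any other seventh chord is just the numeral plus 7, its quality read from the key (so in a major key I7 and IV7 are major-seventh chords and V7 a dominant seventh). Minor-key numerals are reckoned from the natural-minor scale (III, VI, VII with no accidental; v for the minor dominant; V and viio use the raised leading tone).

iv7

The pitches B-D-F#-A form a minor seventh chord rooted on B.
In F# minor, B is the subdominant; the diatonic minor seventh chord there is iv7.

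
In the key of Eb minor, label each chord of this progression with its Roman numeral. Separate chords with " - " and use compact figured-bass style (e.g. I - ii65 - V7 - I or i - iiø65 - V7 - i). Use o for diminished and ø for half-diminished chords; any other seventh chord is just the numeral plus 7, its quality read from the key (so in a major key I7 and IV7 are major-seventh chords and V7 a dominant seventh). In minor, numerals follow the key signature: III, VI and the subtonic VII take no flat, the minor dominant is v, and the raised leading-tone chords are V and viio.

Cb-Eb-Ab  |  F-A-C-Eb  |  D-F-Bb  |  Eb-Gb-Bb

Cb-Eb-Ab: minor triad on Ab = scale degree 4 → iv6.
F-A-C-Eb is the secondary dominant of V (dominant seventh chord on F): V7/V.
D-F-Bb has root Bb, degree 5 in Eb minor, so V6.
Eb-Gb-Bb: root Eb is the tonic; minor triad there is i.

iv6 - V7/V - V6 - i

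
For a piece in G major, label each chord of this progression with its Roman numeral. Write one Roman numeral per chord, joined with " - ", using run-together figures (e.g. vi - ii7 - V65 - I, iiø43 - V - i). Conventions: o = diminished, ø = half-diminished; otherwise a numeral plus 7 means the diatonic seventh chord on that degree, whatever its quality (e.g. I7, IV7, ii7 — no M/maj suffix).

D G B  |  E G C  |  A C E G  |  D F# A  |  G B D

I64 - IV6 - ii7 - V - I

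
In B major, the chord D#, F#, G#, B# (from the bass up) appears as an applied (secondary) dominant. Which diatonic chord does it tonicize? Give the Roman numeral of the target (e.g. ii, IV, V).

The chord is a dominant seventh chord on G#.
A dominant resolves down a perfect fifth: G# → C#. In B major, C# is scale degree 2, i.e. ii.

ii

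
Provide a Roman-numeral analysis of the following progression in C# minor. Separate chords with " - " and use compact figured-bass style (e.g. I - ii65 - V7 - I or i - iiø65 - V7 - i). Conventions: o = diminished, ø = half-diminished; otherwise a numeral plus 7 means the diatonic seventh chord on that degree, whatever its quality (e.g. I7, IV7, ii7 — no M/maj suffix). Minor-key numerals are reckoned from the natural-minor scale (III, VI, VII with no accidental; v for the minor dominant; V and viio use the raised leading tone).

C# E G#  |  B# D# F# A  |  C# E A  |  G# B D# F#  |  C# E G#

C#-E-G#: minor triad on C# = scale degree 1 → i.
B#-D#-F#-A: fully diminished seventh chord on B# = scale degree 7 → viio7.
C#-E-A: major triad on A = scale degree 6 → VI6.
G#-B-D#-F#: minor seventh chord on G# = scale degree 5 → v7.
C#-E-G# has root C#, degree 1 in C# minor, so i.

i - viio7 - VI6 - v7 - i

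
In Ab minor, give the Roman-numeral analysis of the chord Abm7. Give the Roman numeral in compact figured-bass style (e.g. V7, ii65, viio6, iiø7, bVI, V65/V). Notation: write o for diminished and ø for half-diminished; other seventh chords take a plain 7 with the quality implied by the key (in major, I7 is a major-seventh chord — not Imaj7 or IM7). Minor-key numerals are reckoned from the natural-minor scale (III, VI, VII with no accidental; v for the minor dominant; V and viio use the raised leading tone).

i7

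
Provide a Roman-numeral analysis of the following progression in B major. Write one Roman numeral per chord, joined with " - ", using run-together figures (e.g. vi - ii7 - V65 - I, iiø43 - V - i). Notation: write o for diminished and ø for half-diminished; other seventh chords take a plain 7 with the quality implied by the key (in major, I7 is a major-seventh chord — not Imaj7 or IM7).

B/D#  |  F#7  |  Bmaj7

B/D#: root B is the tonic; major triad there is I6.
F#7: root F# is the dominant; dominant seventh chord there is V7.
Bmaj7: major seventh chord on B = scale degree 1 → I7.

I6 - V7 - I7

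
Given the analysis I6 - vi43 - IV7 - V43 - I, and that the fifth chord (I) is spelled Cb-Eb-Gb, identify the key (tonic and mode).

The chord Cb is a major triad rooted on Cb; its label is I.
If Cb is scale degree 1 and the mode makes that degree carry a major triad, the tonic is Cb and the mode is major.

Cb major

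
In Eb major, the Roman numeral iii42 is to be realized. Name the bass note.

iii in Eb major has root G; the chord is G-Bb-D-F.
The figure 42 means third inversion — the seventh is in the bass.

F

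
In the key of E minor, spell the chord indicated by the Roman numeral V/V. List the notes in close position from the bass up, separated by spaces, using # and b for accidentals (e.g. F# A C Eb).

The slash means an applied dominant: we want the dominant of V. In E minor, V is B major, and its dominant is built on F#.
Building a major triad on F# gives F#-A#-C#.

F# A# C#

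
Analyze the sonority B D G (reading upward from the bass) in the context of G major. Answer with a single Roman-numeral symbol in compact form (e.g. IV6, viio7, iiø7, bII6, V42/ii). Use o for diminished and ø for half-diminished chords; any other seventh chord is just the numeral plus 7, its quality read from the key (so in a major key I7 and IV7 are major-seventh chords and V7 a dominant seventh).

I6

Stacked in thirds the chord is G-B-D: a major triad on G.
In G major, G is the tonic; the diatonic major triad there is I.
With B in the bass the chord is in first inversion, so the figured bass is 6.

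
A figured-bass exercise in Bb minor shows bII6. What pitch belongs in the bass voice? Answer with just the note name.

Eb

bII in Bb minor has root Cb; the chord is Cb-Eb-Gb.
The figure 6 means first inversion — the third is in the bass.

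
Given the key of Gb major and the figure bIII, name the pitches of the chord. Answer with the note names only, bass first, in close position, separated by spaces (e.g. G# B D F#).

Bbb Db Fb

bIII is a major triad on the lowered third degree, borrowed from the parallel minor. In Gb major that root is Bbb.
So the chord is Bbb-Db-Fb.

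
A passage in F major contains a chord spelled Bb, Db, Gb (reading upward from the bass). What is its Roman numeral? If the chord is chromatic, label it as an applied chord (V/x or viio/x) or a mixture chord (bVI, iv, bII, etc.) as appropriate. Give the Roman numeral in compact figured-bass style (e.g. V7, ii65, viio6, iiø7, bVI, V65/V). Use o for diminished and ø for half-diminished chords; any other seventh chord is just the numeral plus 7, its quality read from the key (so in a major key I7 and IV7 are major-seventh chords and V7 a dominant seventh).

bII6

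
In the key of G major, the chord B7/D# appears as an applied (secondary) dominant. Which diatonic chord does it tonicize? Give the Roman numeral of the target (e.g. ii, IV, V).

vi

The chord is a dominant seventh chord on B.
A dominant resolves down a perfect fifth: B → E. In G major, E is scale degree 6, i.e. vi.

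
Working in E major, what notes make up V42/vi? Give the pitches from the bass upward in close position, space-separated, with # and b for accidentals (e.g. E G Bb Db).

F# G# B# D#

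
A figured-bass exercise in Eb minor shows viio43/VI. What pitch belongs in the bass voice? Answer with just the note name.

Fb

The applied chord viio43/VI is rooted on Bb: Bb-Db-Fb-Abb.
The figure 43 means second inversion — the fifth is in the bass.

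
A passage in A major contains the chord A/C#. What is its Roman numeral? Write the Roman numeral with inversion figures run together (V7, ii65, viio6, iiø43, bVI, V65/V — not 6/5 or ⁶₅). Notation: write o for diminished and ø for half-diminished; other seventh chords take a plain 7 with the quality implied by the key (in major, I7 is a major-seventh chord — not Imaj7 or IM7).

I6

The pitches A-C#-E form a major triad rooted on A.
In A major, A is the tonic; the diatonic major triad there is I.
With C# in the bass the chord is in first inversion, so the figured bass is 6.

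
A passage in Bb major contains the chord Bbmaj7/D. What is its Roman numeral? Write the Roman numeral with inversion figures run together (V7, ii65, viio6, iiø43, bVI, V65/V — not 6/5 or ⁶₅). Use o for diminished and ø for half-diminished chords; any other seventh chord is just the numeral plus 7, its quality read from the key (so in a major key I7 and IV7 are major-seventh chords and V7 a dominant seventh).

The pitches Bb-D-F-A form a major seventh chord rooted on Bb.
Bb is scale degree 1 in Bb major, and a major seventh chord on that degree is written I7.
With D in the bass the chord is in first inversion, so the figured bass is 65.

I65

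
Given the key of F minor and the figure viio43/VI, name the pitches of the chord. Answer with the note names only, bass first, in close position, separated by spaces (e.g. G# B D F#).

Gb Bbb C Eb

The slash marks an applied leading-tone chord: viio of VI. In F minor, VI is Db, so the leading tone to it is C, a half step below.
Building a fully diminished seventh chord on C gives C-Eb-Gb-Bbb.
The figured bass 43 indicates second inversion, placing the fifth (Gb) in the bass: Gb-Bbb-C-Eb.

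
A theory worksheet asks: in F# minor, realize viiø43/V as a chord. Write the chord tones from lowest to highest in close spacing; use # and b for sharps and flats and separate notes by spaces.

F# A# B# D#

The slash marks an applied leading-tone chord: viio of V. In F# minor, V is C#, so the leading tone to it is B#, a half step below.
Building a half-diminished seventh chord on B# gives B#-D#-F#-A#.
The figured bass 43 indicates second inversion, placing the fifth (F#) in the bass: F#-A#-B#-D#.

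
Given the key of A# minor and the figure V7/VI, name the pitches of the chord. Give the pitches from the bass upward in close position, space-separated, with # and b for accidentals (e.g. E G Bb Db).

C# E# G# B

The slash means an applied dominant: we want the dominant of VI. In A# minor, VI is F# major, and its dominant is built on C#.
Building a dominant seventh chord on C# gives C#-E#-G#-B.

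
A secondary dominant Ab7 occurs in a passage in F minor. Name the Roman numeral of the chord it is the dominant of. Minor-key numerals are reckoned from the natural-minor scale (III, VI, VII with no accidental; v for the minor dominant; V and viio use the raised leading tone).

VI

The chord is a dominant seventh chord on Ab.
A dominant resolves down a perfect fifth: Ab → Db. In F minor, Db is scale degree 6, i.e. VI.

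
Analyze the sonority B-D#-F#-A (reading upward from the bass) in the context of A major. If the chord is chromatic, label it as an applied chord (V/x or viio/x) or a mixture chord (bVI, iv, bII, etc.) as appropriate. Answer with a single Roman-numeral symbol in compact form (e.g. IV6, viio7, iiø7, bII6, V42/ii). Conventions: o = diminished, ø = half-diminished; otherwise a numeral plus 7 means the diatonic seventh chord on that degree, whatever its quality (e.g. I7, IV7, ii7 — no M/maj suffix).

V7/V

The pitches B-D#-F#-A form a dominant seventh chord rooted on B.
B is not a diatonic chord root with this quality in A major, but it lies a perfect fifth above E (V), so the chord functions as an applied dominant of V.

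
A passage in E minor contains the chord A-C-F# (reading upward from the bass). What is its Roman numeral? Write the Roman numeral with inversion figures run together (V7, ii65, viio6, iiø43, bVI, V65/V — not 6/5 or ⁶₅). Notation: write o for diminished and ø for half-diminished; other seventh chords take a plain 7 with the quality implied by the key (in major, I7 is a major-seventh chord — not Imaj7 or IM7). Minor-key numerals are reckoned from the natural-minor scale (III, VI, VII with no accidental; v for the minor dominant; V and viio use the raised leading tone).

iio6

Stacked in thirds the chord is F#-A-C: a diminished triad on F#.
In E minor, F# is the supertonic; the diatonic diminished triad there is iio.
With A in the bass the chord is in first inversion, so the figured bass is 6.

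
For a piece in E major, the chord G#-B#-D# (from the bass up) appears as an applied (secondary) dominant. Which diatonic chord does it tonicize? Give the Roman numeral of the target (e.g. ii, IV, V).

vi

The chord is a major triad on G#.
A dominant resolves down a perfect fifth: G# → C#. In E major, C# is scale degree 6, i.e. vi.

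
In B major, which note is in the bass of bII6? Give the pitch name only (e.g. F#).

E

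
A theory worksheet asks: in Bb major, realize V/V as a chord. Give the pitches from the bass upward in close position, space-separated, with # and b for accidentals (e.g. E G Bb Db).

V/V is a secondary dominant — the dominant triad of V. V in Bb major is F, so the applied chord's root is C, a perfect fifth above.
Building a major triad on C gives C-E-G.

C E G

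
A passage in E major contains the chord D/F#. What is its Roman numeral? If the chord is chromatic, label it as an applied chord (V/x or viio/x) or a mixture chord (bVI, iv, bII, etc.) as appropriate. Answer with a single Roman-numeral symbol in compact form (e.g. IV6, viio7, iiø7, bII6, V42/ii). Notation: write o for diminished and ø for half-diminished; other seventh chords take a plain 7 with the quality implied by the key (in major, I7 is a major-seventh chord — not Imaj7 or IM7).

Stacked in thirds the chord is D-F#-A: a major triad on D.
D is the lowered seventh degree of E major (diatonic 7 would be D#). This is a major triad on the lowered seventh degree (the subtonic), borrowed from the parallel minor.
With F# in the bass the chord is in first inversion, so the figured bass is 6.

bVII6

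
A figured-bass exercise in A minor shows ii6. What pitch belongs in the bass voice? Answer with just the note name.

ii in A minor has root B; the chord is B-D-F#.
The figure 6 means first inversion — the third is in the bass.

D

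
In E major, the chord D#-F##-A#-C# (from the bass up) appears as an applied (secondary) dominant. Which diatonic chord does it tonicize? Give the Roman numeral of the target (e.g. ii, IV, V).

The chord is a dominant seventh chord on D#.
A dominant resolves down a perfect fifth: D# → G#. In E major, G# is scale degree 3, i.e. iii.

iii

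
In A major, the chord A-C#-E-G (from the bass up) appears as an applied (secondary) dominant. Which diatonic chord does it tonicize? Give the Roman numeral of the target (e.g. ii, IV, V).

The chord is a dominant seventh chord on A.
A dominant resolves down a perfect fifth: A → D. In A major, D is scale degree 4, i.e. IV.

IV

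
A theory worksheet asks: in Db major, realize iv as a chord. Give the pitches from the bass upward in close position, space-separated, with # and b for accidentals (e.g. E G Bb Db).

Scale degree 4 in Db major is Gb; here the chord built on it is altered to a minor triad. iv is the minor subdominant, borrowed from the parallel minor.
So the chord is Gb-Bbb-Db, a minor triad.

Gb Bbb Db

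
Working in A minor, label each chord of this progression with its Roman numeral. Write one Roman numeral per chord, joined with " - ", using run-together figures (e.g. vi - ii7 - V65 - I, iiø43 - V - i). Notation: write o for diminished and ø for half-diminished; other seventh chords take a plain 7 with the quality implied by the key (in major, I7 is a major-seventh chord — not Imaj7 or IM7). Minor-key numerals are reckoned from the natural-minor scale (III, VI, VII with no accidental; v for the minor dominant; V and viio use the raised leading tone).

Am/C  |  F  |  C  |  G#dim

Am/C: root A is the tonic; minor triad there is i6.
F: root F is the submediant; major triad there is VI.
C: root C is the mediant; major triad there is III.
G#dim: root G# is the leading tone; diminished triad there is viio.

i6 - VI - III - viio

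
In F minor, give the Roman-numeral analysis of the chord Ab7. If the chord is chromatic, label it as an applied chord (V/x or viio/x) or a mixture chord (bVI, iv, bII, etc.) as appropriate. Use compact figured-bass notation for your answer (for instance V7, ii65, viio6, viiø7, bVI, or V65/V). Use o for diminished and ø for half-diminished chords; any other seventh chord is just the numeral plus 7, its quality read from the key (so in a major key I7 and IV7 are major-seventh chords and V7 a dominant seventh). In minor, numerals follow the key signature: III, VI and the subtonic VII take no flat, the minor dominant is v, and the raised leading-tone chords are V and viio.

V7/VI

Stacked in thirds the chord is Ab-C-Eb-Gb: a dominant seventh chord on Ab.
Ab is not a diatonic chord root with this quality in F minor, but it lies a perfect fifth above Db (VI), so the chord functions as an applied dominant of VI.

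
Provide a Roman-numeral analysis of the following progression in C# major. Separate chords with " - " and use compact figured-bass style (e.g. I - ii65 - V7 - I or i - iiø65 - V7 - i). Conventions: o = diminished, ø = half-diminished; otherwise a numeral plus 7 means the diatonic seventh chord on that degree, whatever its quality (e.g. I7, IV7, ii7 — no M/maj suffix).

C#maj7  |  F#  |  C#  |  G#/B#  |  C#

I7 - IV - I - V6 - I

C#maj7: root C# is the tonic; major seventh chord there is I7.
F# has root F#, degree 4 in C# major, so IV.
C#: major triad on C# = scale degree 1 → I.
G#/B# has root G#, degree 5 in C# major, so V6.
C# has root C#, degree 1 in C# major, so I.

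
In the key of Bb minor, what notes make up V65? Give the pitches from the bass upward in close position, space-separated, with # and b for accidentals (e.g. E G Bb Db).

A C Eb F

In Bb minor, the dominant is F. The dominant is major (leading tone raised), so V is a dominant seventh chord.
Stacking thirds from F gives F-A-C-Eb.
The figured bass 65 indicates first inversion, placing the third (A) in the bass: A-C-Eb-F.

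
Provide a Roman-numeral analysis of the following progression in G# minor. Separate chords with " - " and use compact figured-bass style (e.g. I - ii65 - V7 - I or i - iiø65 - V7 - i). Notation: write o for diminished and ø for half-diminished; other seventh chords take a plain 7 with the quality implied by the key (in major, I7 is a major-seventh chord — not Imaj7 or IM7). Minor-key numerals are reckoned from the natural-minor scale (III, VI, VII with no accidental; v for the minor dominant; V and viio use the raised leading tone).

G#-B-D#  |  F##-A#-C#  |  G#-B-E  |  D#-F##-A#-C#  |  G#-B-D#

i - viio - VI6 - V7 - i

G#-B-D# has root G#, degree 1 in G# minor, so i.
F##-A#-C#: diminished triad on F## = scale degree 7 → viio.
G#-B-E: root E is the submediant; major triad there is VI6.
D#-F##-A#-C#: root D# is the dominant; dominant seventh chord there is V7.
G#-B-D#: minor triad on G# = scale degree 1 → i.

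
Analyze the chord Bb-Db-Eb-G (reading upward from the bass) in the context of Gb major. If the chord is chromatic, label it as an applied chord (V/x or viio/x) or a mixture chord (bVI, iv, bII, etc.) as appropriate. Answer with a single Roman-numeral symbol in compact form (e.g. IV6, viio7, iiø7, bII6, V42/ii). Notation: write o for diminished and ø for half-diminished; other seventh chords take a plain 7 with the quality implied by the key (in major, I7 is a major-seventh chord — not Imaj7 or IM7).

The pitches Eb-G-Bb-Db form a dominant seventh chord rooted on Eb.
Eb is not a diatonic chord root with this quality in Gb major, but it lies a perfect fifth above Ab (ii), so the chord functions as an applied dominant of ii.
With Bb in the bass the chord is in second inversion, so the figured bass is 43.

V43/ii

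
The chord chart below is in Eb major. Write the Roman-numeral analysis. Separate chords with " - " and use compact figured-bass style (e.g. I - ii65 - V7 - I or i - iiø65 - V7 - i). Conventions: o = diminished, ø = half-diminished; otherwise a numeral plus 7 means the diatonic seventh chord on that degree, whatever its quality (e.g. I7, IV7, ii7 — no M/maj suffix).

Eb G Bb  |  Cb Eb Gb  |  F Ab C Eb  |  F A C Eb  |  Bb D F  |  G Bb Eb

Eb-G-Bb has root Eb, degree 1 in Eb major, so I.
Cb-Eb-Gb: Cb with this quality isn't in the key; it's bVI, borrowed from the parallel minor.
F-Ab-C-Eb has root F, degree 2 in Eb major, so ii7.
F-A-C-Eb: a dominant seventh chord on F, the applied dominant of V → V7/V.
Bb-D-F: major triad on Bb = scale degree 5 → V.
G-Bb-Eb: major triad on Eb = scale degree 1 → I6.

I - bVI - ii7 - V7/V - V - I6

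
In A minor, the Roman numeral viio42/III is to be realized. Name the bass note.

The applied chord viio42/III is rooted on B: B-D-F-Ab.
The figure 42 means third inversion — the seventh is in the bass.

Ab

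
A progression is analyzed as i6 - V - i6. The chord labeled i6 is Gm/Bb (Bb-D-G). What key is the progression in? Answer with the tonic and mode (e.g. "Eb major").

G minor

The chord Gm/Bb is a minor triad rooted on G; its label is i6.
If G is scale degree 1 and the mode makes that degree carry a minor triad, the tonic is G and the mode is minor.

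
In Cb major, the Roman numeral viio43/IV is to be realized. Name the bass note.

Bbb

The applied chord viio43/IV is rooted on Eb: Eb-Gb-Bbb-Dbb.
The figure 43 means second inversion — the fifth is in the bass.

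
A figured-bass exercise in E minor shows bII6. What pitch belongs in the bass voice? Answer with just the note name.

bII in E minor has root F; the chord is F-A-C.
The figure 6 means first inversion — the third is in the bass.

A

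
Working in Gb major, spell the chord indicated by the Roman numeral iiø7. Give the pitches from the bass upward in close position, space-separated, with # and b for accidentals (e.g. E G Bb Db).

Ab Cb Ebb Gb

iiø7 is the half-diminished supertonic seventh, borrowed from the parallel minor. In Gb major that root is Ab.
So the chord is Ab-Cb-Ebb-Gb, a half-diminished seventh chord.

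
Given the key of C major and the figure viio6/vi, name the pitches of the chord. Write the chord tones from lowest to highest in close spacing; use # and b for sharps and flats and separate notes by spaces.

B D G#

The slash marks an applied leading-tone chord: viio of vi. In C major, vi is A, so the leading tone to it is G#, a half step below.
Building a diminished triad on G# gives G#-B-D.
The figured bass 6 indicates first inversion, placing the third (B) in the bass: B-D-G#.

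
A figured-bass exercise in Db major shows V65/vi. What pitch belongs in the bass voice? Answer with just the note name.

The applied chord V65/vi is rooted on F: F-A-C-Eb.
The figure 65 means first inversion — the third is in the bass.

A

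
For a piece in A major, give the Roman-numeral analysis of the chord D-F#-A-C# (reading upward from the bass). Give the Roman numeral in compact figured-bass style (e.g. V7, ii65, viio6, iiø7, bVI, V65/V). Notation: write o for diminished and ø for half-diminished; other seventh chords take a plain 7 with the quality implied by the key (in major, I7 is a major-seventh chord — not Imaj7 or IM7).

IV7

The pitches D-F#-A-C# form a major seventh chord rooted on D.
In A major, D is the subdominant; the diatonic major seventh chord there is IV7.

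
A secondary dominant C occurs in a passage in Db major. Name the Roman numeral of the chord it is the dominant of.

iii

The chord is a major triad on C.
A dominant resolves down a perfect fifth: C → F. In Db major, F is scale degree 3, i.e. iii.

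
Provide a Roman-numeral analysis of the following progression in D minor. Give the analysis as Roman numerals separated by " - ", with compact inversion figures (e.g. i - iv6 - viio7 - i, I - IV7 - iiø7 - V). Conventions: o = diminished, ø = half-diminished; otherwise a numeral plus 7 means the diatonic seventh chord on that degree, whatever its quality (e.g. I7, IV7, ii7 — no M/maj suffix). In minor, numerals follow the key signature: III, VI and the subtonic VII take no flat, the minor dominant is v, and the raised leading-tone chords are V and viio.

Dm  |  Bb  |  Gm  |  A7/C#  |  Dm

Dm: root D is the tonic; minor triad there is i.
Bb: major triad on Bb = scale degree 6 → VI.
Gm: minor triad on G = scale degree 4 → iv.
A7/C#: dominant seventh chord on A = scale degree 5 → V65.
Dm: root D is the tonic; minor triad there is i.

i - VI - iv - V65 - i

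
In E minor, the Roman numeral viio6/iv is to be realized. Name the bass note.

B

The applied chord viio6/iv is rooted on G#: G#-B-D.
The figure 6 means first inversion — the third is in the bass.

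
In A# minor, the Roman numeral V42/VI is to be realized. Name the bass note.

The applied chord V42/VI is rooted on C#: C#-E#-G#-B.
The figure 42 means third inversion — the seventh is in the bass.

B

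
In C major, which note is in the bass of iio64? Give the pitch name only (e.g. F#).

Ab

iio in C major has root D; the chord is D-F-Ab.
The figure 64 means second inversion — the fifth is in the bass.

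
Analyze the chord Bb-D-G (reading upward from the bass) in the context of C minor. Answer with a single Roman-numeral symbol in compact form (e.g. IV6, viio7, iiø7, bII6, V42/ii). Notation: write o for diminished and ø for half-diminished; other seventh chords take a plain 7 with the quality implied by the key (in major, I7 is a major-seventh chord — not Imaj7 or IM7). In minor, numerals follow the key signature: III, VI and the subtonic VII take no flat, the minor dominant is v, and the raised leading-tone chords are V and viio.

v6

The pitches G-Bb-D form a minor triad rooted on G.
G is scale degree 5 in C minor, and a minor triad on that degree is written v.
With Bb in the bass the chord is in first inversion, so the figured bass is 6.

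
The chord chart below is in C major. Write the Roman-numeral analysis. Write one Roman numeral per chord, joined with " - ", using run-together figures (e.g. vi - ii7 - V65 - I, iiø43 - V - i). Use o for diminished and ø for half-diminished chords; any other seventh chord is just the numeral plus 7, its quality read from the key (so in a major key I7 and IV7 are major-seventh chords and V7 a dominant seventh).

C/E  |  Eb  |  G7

I6 - bIII - V7

C/E has root C, degree 1 in C major, so I6.
Eb: major triad on Eb — chromatic; bIII (borrowed from the parallel minor).
G7: root G is the dominant; dominant seventh chord there is V7.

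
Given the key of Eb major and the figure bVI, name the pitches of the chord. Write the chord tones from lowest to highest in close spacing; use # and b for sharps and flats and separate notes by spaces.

bVI is a major triad on the lowered sixth degree, borrowed from the parallel minor. In Eb major that root is Cb.
So the chord is Cb-Eb-Gb, a major triad.

Cb Eb Gb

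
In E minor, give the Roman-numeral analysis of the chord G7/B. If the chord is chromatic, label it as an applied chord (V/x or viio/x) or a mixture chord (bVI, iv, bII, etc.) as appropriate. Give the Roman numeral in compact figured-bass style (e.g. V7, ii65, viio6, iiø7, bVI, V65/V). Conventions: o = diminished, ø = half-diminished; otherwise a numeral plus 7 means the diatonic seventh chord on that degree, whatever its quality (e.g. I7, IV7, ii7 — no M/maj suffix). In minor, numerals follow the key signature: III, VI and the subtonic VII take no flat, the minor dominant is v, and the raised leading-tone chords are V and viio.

Stacked in thirds the chord is G-B-D-F: a dominant seventh chord on G.
G is not a diatonic chord root with this quality in E minor, but it lies a perfect fifth above C (VI), so the chord functions as an applied dominant of VI.
With B in the bass the chord is in first inversion, so the figured bass is 65.

V65/VI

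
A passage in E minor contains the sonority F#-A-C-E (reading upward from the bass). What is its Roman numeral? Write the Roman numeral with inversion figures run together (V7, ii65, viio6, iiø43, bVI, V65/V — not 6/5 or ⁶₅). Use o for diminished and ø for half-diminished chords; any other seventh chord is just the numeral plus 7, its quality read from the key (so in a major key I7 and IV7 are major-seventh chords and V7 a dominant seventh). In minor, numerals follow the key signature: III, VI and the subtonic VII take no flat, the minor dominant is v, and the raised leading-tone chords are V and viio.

iiø7

Stacked in thirds the chord is F#-A-C-E: a half-diminished seventh chord on F#.
In E minor, F# is the supertonic; the diatonic half-diminished seventh chord there is iiø7.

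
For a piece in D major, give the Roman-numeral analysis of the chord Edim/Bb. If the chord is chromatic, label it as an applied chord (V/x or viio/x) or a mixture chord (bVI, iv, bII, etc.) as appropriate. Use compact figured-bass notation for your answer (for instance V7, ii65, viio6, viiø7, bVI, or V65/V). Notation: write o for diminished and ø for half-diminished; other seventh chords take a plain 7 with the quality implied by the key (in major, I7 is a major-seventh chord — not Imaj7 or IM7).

Stacked in thirds the chord is E-G-Bb: a diminished triad on E.
E is the second degree of D major. This is the diminished supertonic triad, borrowed from the parallel minor.
With Bb in the bass the chord is in second inversion, so the figured bass is 64.

iio64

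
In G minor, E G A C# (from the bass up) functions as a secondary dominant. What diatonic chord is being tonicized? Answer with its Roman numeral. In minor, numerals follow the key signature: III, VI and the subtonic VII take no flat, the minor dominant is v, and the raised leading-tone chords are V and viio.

The chord is a dominant seventh chord on A.
A dominant resolves down a perfect fifth: A → D. In G minor, D is scale degree 5, i.e. V.

V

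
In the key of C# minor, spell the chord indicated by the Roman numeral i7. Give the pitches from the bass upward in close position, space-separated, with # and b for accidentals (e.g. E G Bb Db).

C# E G# B

In C# minor, the first degree is C#, and the diatonic chord built there is a minor seventh chord.
That chord is spelled C#-E-G#-B.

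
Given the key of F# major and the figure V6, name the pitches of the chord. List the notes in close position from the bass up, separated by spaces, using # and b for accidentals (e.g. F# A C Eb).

E# G# C#

In F# major, the fifth degree is C#, and the diatonic chord built there is a major triad.
Stacking thirds from C# gives C#-E#-G#.
The figured bass 6 indicates first inversion, placing the third (E#) in the bass: E#-G#-C#.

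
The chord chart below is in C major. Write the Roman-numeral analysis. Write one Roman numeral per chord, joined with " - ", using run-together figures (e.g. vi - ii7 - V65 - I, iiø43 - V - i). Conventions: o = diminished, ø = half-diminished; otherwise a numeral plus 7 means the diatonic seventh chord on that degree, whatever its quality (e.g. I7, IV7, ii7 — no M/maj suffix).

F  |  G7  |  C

IV - V7 - I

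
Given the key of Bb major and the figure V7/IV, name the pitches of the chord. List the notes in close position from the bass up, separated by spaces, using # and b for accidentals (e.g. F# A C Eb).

Bb D F Ab

V7/IV is a secondary dominant — the dominant seventh of IV. IV in Bb major is Eb, so the applied chord's root is Bb, a perfect fifth above.
Building a dominant seventh chord on Bb gives Bb-D-F-Ab.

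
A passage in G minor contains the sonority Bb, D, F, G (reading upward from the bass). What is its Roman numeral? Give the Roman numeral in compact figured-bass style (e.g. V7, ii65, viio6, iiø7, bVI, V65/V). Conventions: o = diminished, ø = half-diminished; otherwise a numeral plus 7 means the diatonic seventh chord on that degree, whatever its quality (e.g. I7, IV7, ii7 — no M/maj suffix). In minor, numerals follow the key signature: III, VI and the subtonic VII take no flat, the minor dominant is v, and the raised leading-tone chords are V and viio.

Stacked in thirds the chord is G-Bb-D-F: a minor seventh chord on G.
In G minor, G is the tonic; the diatonic minor seventh chord there is i7.
With Bb in the bass the chord is in first inversion, so the figured bass is 65.

i65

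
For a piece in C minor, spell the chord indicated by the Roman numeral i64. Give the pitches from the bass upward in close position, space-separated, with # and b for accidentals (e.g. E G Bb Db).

The numeral's case and figure indicate a minor triad. In C minor its root, the tonic, is C.
Stacking thirds from C gives C-Eb-G.
With the 64 figure the chord is in second inversion; from the bass G upward in close position it reads G-C-Eb.

G C Eb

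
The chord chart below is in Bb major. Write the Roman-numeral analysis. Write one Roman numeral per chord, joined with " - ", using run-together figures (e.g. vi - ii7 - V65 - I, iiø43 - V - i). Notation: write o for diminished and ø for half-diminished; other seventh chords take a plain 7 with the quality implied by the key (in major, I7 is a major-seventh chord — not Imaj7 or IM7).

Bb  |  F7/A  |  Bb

I - V65 - I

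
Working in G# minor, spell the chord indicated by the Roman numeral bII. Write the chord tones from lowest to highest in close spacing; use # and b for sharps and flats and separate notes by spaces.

A C# E

Scale degree 2 in G# minor is A#; lowering it a half step gives A. bII is the Neapolitan chord — a major triad on the lowered second degree.
So the chord is A-C#-E.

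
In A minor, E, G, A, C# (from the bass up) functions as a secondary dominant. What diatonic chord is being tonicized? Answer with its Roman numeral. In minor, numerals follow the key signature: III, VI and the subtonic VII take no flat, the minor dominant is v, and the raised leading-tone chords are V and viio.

iv

The chord is a dominant seventh chord on A.
A dominant resolves down a perfect fifth: A → D. In A minor, D is scale degree 4, i.e. iv.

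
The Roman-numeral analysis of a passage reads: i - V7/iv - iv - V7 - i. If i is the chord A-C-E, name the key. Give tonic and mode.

A minor

The chord Am is a minor triad rooted on A; its label is i.
If A is scale degree 1 and the mode makes that degree carry a minor triad, the tonic is A and the mode is minor.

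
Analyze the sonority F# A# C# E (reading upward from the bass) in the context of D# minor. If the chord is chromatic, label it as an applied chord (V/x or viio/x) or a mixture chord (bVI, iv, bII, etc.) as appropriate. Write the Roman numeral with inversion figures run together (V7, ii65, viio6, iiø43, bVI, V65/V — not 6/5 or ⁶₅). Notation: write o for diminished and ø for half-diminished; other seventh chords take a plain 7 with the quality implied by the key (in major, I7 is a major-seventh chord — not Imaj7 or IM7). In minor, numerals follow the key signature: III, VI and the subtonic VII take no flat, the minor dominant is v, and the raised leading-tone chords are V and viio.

V7/VI

The pitches F#-A#-C#-E form a dominant seventh chord rooted on F#.
F# is not a diatonic chord root with this quality in D# minor, but it lies a perfect fifth above B (VI), so the chord functions as an applied dominant of VI.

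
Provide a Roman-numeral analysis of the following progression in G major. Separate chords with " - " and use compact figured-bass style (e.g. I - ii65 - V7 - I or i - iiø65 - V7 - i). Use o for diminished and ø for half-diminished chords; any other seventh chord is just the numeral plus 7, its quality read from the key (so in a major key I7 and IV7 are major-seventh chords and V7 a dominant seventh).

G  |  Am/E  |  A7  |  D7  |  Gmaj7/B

G has root G, degree 1 in G major, so I.
Am/E: root A is the supertonic; minor triad there is ii64.
A7: chromatic; A is V of V, so V7/V.
D7: root D is the dominant; dominant seventh chord there is V7.
Gmaj7/B: major seventh chord on G = scale degree 1 → I65.

I - ii64 - V7/V - V7 - I65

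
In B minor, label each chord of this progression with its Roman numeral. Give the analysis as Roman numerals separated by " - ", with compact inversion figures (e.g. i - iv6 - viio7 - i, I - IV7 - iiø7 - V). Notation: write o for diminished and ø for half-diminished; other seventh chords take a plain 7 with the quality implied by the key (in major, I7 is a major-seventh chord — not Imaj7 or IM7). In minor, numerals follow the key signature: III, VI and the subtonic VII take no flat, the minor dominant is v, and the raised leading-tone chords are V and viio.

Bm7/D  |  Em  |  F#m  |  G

i65 - iv - v - VI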